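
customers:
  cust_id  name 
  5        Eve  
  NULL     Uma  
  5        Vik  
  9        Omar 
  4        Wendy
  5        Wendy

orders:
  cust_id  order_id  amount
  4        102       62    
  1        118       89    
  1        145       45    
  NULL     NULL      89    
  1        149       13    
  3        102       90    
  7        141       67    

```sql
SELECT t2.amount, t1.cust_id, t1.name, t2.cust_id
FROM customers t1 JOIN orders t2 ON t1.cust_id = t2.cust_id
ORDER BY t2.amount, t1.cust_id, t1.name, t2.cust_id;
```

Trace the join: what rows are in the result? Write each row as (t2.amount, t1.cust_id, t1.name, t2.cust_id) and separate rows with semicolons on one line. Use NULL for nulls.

(62, 4, Wendy, 4)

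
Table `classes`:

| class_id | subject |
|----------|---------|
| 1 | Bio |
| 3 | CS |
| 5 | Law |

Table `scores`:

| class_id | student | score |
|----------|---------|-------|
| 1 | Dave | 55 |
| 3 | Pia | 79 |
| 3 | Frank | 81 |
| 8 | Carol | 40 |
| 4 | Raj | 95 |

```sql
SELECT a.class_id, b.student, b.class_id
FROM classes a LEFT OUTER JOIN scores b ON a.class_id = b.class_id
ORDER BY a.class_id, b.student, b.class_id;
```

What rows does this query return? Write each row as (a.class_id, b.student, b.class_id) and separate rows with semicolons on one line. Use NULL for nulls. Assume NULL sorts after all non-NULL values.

(1, Dave, 1); (3, Frank, 3); (3, Pia, 3); (5, NULL, NULL)

LEFT JOIN keeps every row from `classes`; unmatched rows get NULL for `scores`'s columns.
Matching on a.class_id = b.class_id.
Matched pairs: 3; unmatched a rows kept: 1.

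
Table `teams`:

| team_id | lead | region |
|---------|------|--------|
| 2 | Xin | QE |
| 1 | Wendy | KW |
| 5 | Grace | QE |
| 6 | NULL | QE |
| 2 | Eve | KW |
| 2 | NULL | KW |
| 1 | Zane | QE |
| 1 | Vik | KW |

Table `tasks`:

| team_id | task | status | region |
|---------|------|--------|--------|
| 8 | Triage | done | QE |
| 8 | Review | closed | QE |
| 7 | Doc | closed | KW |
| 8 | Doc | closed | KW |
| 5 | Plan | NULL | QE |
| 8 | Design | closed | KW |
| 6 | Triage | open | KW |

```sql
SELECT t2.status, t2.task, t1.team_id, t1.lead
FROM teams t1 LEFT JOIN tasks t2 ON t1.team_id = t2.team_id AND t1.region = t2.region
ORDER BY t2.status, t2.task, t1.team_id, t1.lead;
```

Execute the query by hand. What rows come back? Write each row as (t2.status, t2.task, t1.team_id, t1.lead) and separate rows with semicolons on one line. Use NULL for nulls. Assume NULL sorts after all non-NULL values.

(NULL, Plan, 5, Grace); (NULL, NULL, 1, Vik); (NULL, NULL, 1, Wendy); (NULL, NULL, 1, Zane); (NULL, NULL, 2, Eve); (NULL, NULL, 2, Xin); (NULL, NULL, 2, NULL); (NULL, NULL, 6, NULL)

LEFT JOIN keeps every row from `teams`; unmatched rows get NULL for `tasks`'s columns.
Matching on t1.team_id = t2.team_id AND t1.region = t2.region.
Matched pairs: 1; unmatched t1 rows kept: 7.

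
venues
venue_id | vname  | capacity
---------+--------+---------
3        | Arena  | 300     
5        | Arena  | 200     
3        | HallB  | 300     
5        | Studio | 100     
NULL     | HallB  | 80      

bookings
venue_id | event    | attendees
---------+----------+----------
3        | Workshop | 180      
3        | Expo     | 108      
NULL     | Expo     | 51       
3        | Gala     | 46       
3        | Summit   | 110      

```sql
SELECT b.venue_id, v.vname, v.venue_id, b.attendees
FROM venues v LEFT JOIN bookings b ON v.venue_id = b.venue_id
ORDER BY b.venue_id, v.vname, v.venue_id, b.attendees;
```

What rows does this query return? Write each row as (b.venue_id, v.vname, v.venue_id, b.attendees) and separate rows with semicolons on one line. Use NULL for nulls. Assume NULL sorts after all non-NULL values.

(3, Arena, 3, 46); (3, Arena, 3, 108); (3, Arena, 3, 110); (3, Arena, 3, 180); (3, HallB, 3, 46); (3, HallB, 3, 108); (3, HallB, 3, 110); (3, HallB, 3, 180); (NULL, Arena, 5, NULL); (NULL, HallB, NULL, NULL); (NULL, Studio, 5, NULL)

LEFT JOIN keeps every row from `venues`; unmatched rows get NULL for `bookings`'s columns.
Matching on v.venue_id = b.venue_id. A NULL in a compared column never satisfies the condition.
Matched pairs: 8; unmatched v rows kept: 3.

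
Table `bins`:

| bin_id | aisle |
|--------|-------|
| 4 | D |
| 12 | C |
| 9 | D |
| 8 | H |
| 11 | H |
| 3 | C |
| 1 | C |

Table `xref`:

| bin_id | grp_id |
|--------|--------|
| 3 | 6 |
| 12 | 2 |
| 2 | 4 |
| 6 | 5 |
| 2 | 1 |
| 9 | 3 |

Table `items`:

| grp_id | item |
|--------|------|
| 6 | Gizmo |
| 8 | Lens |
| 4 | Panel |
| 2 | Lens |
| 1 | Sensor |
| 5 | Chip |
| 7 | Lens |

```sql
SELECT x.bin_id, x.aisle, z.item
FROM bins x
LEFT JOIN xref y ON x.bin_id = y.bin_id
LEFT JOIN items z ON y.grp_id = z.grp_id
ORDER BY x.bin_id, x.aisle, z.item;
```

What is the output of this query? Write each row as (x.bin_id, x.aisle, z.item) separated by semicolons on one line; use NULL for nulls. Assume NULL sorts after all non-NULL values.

(1, C, NULL); (3, C, Gizmo); (4, D, NULL); (8, H, NULL); (9, D, NULL); (11, H, NULL); (12, C, Lens)

Joins associate left-to-right: bins LEFT JOIN xref on bin_id gives 7 intermediate row(s).
Then LEFT JOIN `items z` on grp_id: each of those 7 rows is kept; rows whose y.grp_id has no match in z get NULL for z's columns.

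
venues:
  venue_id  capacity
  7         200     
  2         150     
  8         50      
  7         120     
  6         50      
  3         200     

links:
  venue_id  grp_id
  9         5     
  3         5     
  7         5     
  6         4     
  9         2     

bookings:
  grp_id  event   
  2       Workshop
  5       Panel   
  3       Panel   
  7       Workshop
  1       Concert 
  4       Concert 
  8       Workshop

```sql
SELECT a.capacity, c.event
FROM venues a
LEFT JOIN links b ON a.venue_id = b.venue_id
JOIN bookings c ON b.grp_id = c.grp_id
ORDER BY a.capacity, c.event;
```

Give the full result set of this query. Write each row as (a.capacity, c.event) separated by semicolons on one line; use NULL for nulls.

Step 1 — a LEFT JOIN b on venue_id → 6 row(s).
Then INNER JOIN `bookings c` on grp_id: keep only rows whose b.grp_id appears in c.

(50, Concert); (120, Panel); (200, Panel); (200, Panel)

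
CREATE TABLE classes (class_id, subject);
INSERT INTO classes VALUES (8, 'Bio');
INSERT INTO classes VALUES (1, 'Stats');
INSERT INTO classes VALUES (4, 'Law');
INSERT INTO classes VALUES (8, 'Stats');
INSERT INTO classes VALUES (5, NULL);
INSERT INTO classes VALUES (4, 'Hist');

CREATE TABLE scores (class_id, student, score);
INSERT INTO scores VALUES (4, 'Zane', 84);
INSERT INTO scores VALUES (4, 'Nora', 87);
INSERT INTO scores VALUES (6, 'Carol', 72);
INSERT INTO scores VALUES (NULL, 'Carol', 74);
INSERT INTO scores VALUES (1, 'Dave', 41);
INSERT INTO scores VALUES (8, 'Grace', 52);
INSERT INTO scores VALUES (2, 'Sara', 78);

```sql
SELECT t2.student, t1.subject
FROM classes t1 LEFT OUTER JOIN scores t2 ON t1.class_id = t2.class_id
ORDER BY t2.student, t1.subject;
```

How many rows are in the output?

8

LEFT JOIN keeps every row from `classes`; unmatched rows get NULL for `scores`'s columns.
Matching on t1.class_id = t2.class_id. A NULL in a compared column never satisfies the condition.
Matched pairs: 7; unmatched t1 rows kept: 1.
Total: 7 matched + 1 padded = 8 rows.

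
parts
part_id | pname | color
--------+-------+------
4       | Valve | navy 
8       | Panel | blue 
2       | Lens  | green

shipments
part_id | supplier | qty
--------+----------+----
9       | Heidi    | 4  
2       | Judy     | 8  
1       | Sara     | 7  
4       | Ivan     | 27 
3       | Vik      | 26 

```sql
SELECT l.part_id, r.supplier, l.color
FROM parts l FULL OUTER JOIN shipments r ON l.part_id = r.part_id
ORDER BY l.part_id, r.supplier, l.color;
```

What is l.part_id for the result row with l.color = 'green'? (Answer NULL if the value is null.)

2

FULL OUTER JOIN keeps every row from both sides; unmatched rows get NULL for the other side's columns.
Matching on l.part_id = r.part_id.
- l (part_id=4) pairs with 1 row(s) of r.
- l (part_id=8) has no partner → padded with NULL.
- l (part_id=2) pairs with 1 row(s) of r.
- plus 3 unmatched r row(s), each kept with NULL l columns.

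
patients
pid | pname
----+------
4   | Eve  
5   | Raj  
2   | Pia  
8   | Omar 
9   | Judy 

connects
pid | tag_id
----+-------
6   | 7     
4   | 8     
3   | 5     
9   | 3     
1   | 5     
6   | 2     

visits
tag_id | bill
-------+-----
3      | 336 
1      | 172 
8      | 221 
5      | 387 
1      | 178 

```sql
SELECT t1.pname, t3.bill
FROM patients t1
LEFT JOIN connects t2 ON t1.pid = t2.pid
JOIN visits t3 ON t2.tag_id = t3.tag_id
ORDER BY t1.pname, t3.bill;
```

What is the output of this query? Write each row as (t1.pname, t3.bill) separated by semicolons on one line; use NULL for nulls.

(Eve, 221); (Judy, 336)

Joins associate left-to-right: patients LEFT JOIN connects on pid gives 5 intermediate row(s).
Then INNER JOIN `visits t3` on tag_id: keep only rows whose t2.tag_id appears in t3.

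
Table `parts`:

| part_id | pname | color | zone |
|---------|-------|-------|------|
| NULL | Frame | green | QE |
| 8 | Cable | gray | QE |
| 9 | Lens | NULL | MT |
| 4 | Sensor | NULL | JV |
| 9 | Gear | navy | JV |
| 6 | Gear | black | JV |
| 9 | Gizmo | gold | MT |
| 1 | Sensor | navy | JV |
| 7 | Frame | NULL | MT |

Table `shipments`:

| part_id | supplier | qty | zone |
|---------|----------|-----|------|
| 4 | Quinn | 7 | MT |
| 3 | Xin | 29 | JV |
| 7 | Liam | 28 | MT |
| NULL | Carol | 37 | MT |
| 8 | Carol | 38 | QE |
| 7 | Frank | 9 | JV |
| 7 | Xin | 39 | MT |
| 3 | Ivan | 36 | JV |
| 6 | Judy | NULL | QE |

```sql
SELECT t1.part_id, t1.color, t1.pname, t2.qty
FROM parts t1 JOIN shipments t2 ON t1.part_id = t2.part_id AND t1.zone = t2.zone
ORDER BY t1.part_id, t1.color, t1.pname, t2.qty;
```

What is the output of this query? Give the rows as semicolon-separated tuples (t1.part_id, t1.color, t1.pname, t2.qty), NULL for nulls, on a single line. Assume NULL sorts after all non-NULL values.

(7, NULL, Frame, 28); (7, NULL, Frame, 39); (8, gray, Cable, 38)

INNER JOIN keeps only pairs where the ON condition holds.
Matching on t1.part_id = t2.part_id AND t1.zone = t2.zone. A NULL in a compared column never satisfies the condition.
- part_id=NULL, zone=QE: no matching t2 row, dropped.
- part_id=8, zone=QE: 1 matching t2 row(s), so 1 row(s) emitted.
- part_id=9, zone=MT: no matching t2 row, dropped.
- part_id=4, zone=JV: no matching t2 row, dropped.
- part_id=9, zone=JV: no matching t2 row, dropped.
- part_id=6, zone=JV: no matching t2 row, dropped.
- part_id=9, zone=MT: no matching t2 row, dropped.
- part_id=1, zone=JV: no matching t2 row, dropped.
- part_id=7, zone=MT: 2 matching t2 row(s), so 2 row(s) emitted.
After projecting and ordering:
t1.part_id | t1.color | t1.pname | t2.qty
7 | NULL | Frame | 28
7 | NULL | Frame | 39
8 | gray | Cable | 38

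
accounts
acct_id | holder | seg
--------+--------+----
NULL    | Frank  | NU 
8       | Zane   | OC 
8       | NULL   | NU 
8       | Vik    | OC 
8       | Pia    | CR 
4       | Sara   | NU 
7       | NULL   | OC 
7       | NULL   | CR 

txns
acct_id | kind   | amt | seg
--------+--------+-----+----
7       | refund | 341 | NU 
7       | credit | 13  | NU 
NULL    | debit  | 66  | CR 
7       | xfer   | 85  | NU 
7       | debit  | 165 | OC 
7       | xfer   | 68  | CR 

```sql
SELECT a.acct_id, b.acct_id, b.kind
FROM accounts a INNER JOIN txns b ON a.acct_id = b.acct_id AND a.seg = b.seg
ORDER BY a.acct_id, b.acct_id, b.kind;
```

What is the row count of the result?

2

INNER JOIN keeps only pairs where the ON condition holds.
Matching on a.acct_id = b.acct_id AND a.seg = b.seg. A NULL in a compared column never satisfies the condition.
- a row (acct_id=NULL, seg=NU): no match → dropped.
- a row (acct_id=8, seg=OC): no match → dropped.
- a row (acct_id=8, seg=NU): no match → dropped.
- a row (acct_id=8, seg=OC): no match → dropped.
- a row (acct_id=8, seg=CR): no match → dropped.
- a row (acct_id=4, seg=NU): no match → dropped.
- a row (acct_id=7, seg=OC): matches 1 b row(s) → 1 output row(s).
- a row (acct_id=7, seg=CR): matches 1 b row(s) → 1 output row(s).
Total: 2 rows.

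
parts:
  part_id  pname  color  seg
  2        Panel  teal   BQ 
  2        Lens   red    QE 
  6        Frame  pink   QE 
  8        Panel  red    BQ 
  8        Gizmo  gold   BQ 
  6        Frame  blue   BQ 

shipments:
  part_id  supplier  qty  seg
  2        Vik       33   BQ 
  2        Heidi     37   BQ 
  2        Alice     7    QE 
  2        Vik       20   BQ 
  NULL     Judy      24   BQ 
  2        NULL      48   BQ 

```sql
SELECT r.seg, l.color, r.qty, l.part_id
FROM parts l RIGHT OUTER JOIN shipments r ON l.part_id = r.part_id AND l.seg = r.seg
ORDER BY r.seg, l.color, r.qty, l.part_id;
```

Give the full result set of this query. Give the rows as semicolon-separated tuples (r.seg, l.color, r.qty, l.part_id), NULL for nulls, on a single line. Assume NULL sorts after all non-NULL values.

RIGHT JOIN keeps every row from `shipments`; unmatched rows get NULL for `parts`'s columns.
Matching on l.part_id = r.part_id AND l.seg = r.seg. A NULL in a compared column never satisfies the condition.
- l[0] part_id=2, seg=BQ → 4 match(es) in r → 4 row(s).
- l[1] part_id=2, seg=QE → 1 match(es) in r → 1 row(s).
- l[2] part_id=6, seg=QE → no match.
- l[3] part_id=8, seg=BQ → no match.
- l[4] part_id=8, seg=BQ → no match.
- l[5] part_id=6, seg=BQ → no match.
- plus 1 unmatched r row(s), each kept with NULL l columns.
After projecting and ordering:
r.seg | l.color | r.qty | l.part_id
BQ | teal | 20 | 2
BQ | teal | 33 | 2
BQ | teal | 37 | 2
BQ | teal | 48 | 2
BQ | NULL | 24 | NULL
QE | red | 7 | 2

(BQ, teal, 20, 2); (BQ, teal, 33, 2); (BQ, teal, 37, 2); (BQ, teal, 48, 2); (BQ, NULL, 24, NULL); (QE, red, 7, 2)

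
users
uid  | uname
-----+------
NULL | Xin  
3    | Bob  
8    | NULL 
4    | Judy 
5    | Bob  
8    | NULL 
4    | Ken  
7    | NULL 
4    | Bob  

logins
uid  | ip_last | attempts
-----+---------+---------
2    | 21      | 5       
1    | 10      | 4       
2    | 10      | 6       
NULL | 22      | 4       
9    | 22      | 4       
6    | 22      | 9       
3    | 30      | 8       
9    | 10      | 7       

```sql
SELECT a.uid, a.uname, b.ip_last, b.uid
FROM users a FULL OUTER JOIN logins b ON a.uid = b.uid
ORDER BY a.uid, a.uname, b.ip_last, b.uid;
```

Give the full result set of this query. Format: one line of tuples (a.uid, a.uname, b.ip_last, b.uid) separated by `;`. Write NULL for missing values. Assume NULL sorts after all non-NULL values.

FULL OUTER JOIN keeps every row from both sides; unmatched rows get NULL for the other side's columns.
Matching on a.uid = b.uid. A NULL in a compared column never satisfies the condition.
- uid=NULL: no b row matches, row kept with b columns NULL.
- uid=3: 1 matching b row(s), so 1 row(s) emitted.
- uid=8: no b row matches, row kept with b columns NULL.
- uid=4: no b row matches, row kept with b columns NULL.
- uid=5: no b row matches, row kept with b columns NULL.
- uid=8: no b row matches, row kept with b columns NULL.
- uid=4: no b row matches, row kept with b columns NULL.
- uid=7: no b row matches, row kept with b columns NULL.
- uid=4: no b row matches, row kept with b columns NULL.
- 7 b row(s) had no a match → kept, a columns NULL.

(3, Bob, 30, 3); (4, Bob, NULL, NULL); (4, Judy, NULL, NULL); (4, Ken, NULL, NULL); (5, Bob, NULL, NULL); (7, NULL, NULL, NULL); (8, NULL, NULL, NULL); (8, NULL, NULL, NULL); (NULL, Xin, NULL, NULL); (NULL, NULL, 10, 1); (NULL, NULL, 10, 2); (NULL, NULL, 10, 9); (NULL, NULL, 21, 2); (NULL, NULL, 22, 6); (NULL, NULL, 22, 9); (NULL, NULL, 22, NULL)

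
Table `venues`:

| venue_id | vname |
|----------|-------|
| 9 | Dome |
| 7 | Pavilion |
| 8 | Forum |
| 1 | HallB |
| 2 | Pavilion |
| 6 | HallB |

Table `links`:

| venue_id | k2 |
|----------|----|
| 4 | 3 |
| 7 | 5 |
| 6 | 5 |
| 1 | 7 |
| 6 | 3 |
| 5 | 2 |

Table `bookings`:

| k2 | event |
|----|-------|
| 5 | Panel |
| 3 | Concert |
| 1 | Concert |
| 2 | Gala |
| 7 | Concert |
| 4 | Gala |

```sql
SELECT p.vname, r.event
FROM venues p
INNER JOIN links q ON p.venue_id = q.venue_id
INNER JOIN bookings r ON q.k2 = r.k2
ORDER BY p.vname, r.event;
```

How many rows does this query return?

4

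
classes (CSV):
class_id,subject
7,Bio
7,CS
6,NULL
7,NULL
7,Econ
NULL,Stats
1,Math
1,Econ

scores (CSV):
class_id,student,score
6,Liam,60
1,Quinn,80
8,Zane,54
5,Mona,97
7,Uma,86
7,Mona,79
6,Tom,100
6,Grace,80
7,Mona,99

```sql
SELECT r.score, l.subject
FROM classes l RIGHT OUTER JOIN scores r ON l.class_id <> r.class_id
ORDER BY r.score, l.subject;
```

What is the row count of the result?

46

RIGHT JOIN keeps every row from `scores`; unmatched rows get NULL for `classes`'s columns.
Matching on l.class_id <> r.class_id. A NULL in a compared column never satisfies the condition.
- l[0] class_id=7 → 6 match(es) in r → 6 row(s).
- l[1] class_id=7 → 6 match(es) in r → 6 row(s).
- l[2] class_id=6 → 6 match(es) in r → 6 row(s).
- l[3] class_id=7 → 6 match(es) in r → 6 row(s).
- l[4] class_id=7 → 6 match(es) in r → 6 row(s).
- l[5] class_id=NULL → no match.
- l[6] class_id=1 → 8 match(es) in r → 8 row(s).
- l[7] class_id=1 → 8 match(es) in r → 8 row(s).
- every r row matched at least one l row.
Total: 46 rows.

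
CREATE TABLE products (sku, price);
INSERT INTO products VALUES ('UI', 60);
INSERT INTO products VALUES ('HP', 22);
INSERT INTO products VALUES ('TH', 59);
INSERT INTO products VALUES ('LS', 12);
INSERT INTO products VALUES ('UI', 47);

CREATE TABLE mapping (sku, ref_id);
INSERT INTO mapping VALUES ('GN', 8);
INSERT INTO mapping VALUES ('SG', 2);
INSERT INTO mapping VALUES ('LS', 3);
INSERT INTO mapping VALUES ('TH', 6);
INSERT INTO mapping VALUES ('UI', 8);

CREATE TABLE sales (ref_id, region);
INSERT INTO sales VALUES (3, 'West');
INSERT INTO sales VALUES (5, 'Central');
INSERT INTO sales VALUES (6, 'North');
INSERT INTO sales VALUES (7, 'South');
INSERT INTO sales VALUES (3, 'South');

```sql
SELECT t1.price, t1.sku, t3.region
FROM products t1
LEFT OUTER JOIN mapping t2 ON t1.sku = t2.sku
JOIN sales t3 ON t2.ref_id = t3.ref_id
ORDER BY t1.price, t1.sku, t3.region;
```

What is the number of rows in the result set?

Evaluate left to right. First `products t1 LEFT JOIN mapping t2` on sku: 5 row(s).
Then INNER JOIN `sales t3` on ref_id: keep only rows whose t2.ref_id appears in t3.
Result: 3 row(s).

3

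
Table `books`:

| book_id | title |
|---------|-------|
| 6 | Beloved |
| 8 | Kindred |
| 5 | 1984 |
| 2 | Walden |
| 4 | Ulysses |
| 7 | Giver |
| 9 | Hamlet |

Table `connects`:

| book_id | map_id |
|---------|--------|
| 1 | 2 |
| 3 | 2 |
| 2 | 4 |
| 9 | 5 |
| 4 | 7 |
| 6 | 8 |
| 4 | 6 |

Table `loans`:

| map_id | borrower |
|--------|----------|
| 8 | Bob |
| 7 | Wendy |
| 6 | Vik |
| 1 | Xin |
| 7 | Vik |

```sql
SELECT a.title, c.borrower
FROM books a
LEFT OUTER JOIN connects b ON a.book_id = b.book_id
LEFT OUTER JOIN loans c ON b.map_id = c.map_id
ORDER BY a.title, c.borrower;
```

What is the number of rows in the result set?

Step 1 — a LEFT JOIN b on book_id → 8 row(s).
Then LEFT JOIN `loans c` on map_id: each of those 8 rows is kept; rows whose b.map_id has no match in c get NULL for c's columns.
Result: 9 row(s).

9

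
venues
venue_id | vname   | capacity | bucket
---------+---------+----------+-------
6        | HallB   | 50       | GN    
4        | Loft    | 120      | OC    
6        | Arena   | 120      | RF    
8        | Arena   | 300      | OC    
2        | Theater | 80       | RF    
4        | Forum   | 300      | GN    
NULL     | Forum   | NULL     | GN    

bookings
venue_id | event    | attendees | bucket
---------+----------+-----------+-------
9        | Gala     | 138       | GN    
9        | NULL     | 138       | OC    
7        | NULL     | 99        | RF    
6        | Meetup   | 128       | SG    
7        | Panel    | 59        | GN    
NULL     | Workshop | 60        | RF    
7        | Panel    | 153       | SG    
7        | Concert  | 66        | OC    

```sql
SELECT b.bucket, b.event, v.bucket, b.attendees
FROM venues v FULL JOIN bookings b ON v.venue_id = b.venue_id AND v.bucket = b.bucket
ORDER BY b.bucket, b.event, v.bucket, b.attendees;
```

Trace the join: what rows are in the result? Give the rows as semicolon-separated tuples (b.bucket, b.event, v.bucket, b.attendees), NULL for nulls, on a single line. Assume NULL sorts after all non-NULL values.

FULL OUTER JOIN keeps every row from both sides; unmatched rows get NULL for the other side's columns.
Matching on v.venue_id = b.venue_id AND v.bucket = b.bucket. A NULL in a compared column never satisfies the condition.
Matched pairs: 0; unmatched v rows kept: 7; unmatched b rows kept: 8.

(GN, Gala, NULL, 138); (GN, Panel, NULL, 59); (OC, Concert, NULL, 66); (OC, NULL, NULL, 138); (RF, Workshop, NULL, 60); (RF, NULL, NULL, 99); (SG, Meetup, NULL, 128); (SG, Panel, NULL, 153); (NULL, NULL, GN, NULL); (NULL, NULL, GN, NULL); (NULL, NULL, GN, NULL); (NULL, NULL, OC, NULL); (NULL, NULL, OC, NULL); (NULL, NULL, RF, NULL); (NULL, NULL, RF, NULL)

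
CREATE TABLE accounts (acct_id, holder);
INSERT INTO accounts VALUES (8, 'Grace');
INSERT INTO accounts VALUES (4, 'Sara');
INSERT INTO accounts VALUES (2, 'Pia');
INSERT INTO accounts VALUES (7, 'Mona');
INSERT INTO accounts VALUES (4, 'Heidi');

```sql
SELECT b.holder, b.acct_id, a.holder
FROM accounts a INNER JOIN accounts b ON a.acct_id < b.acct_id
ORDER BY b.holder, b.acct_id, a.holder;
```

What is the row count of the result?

9

INNER JOIN keeps only pairs where the ON condition holds.
Matching on a.acct_id < b.acct_id.
Matched pairs: 9.
Total: 9 rows.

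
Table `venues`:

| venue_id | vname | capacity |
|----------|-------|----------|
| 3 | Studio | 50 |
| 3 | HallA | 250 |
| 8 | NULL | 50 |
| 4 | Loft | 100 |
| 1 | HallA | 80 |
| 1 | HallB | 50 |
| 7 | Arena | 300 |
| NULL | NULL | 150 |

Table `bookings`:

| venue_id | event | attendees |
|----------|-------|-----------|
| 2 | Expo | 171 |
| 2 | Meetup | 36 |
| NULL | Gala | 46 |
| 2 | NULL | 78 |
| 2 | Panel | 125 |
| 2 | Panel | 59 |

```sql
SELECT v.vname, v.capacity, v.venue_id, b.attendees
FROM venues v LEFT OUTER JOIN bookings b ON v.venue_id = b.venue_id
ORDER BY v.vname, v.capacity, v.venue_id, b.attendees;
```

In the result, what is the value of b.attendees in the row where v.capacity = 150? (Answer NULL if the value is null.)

LEFT JOIN keeps every row from `venues`; unmatched rows get NULL for `bookings`'s columns.
Matching on v.venue_id = b.venue_id. A NULL in a compared column never satisfies the condition.
Matched pairs: 0; unmatched v rows kept: 8.

NULL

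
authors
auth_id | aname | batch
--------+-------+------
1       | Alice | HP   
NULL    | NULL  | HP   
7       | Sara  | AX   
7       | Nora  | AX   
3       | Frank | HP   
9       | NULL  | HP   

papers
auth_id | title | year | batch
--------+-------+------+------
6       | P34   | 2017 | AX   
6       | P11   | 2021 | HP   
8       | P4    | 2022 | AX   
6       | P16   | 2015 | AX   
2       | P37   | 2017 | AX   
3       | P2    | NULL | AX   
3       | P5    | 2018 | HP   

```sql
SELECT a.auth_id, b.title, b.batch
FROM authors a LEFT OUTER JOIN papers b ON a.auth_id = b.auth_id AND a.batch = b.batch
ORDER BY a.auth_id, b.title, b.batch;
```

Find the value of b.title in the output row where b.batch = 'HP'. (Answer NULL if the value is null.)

LEFT JOIN keeps every row from `authors`; unmatched rows get NULL for `papers`'s columns.
Matching on a.auth_id = b.auth_id AND a.batch = b.batch. A NULL in a compared column never satisfies the condition.
- a (auth_id=1, batch=HP) has no partner → padded with NULL.
- a (auth_id=NULL, batch=HP) has no partner → padded with NULL.
- a (auth_id=7, batch=AX) has no partner → padded with NULL.
- a (auth_id=7, batch=AX) has no partner → padded with NULL.
- a (auth_id=3, batch=HP) pairs with 1 row(s) of b.
- a (auth_id=9, batch=HP) has no partner → padded with NULL.

P5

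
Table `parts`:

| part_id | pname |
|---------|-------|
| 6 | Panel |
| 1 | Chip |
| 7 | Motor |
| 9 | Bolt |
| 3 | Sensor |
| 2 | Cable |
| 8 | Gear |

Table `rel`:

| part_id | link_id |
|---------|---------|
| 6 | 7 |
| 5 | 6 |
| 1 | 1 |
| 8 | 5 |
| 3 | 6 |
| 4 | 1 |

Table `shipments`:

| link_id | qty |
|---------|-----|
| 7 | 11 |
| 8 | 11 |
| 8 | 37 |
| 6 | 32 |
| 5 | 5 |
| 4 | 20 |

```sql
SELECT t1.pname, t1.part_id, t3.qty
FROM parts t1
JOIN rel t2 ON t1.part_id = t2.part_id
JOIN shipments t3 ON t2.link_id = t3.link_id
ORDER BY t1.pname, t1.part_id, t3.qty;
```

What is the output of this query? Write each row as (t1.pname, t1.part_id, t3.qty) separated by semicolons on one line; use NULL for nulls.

Step 1 — t1 INNER JOIN t2 on part_id → 4 row(s).
Then INNER JOIN `shipments t3` on link_id: keep only rows whose t2.link_id appears in t3.

(Gear, 8, 5); (Panel, 6, 11); (Sensor, 3, 32)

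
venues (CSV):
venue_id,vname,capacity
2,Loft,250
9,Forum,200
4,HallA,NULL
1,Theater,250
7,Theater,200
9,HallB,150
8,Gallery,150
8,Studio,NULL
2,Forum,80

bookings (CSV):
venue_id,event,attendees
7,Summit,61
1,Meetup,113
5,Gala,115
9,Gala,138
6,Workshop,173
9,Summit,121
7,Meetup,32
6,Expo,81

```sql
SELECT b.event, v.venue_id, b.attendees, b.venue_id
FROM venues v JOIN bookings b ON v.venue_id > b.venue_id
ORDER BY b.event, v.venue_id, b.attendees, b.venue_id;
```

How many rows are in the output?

31

INNER JOIN keeps only pairs where the ON condition holds.
Matching on v.venue_id > b.venue_id.
- v[0] venue_id=2 → 1 match(es) in b → 1 row(s).
- v[1] venue_id=9 → 6 match(es) in b → 6 row(s).
- v[2] venue_id=4 → 1 match(es) in b → 1 row(s).
- v[3] venue_id=1 → no match; dropped.
- v[4] venue_id=7 → 4 match(es) in b → 4 row(s).
- v[5] venue_id=9 → 6 match(es) in b → 6 row(s).
- v[6] venue_id=8 → 6 match(es) in b → 6 row(s).
- v[7] venue_id=8 → 6 match(es) in b → 6 row(s).
- v[8] venue_id=2 → 1 match(es) in b → 1 row(s).
Total: 31 rows.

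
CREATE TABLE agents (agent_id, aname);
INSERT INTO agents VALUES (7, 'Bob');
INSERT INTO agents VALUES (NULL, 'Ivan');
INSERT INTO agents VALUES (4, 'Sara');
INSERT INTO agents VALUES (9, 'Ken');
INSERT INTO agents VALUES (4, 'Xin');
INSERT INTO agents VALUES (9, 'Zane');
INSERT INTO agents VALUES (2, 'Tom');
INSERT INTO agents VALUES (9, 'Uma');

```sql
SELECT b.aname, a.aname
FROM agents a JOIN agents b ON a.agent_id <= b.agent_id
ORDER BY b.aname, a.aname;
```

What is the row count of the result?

32

INNER JOIN keeps only pairs where the ON condition holds.
Matching on a.agent_id <= b.agent_id. A NULL in a compared column never satisfies the condition.
- a row (agent_id=7): matches 4 b row(s) → 4 output row(s).
- a row (agent_id=NULL): no match → dropped.
- a row (agent_id=4): matches 6 b row(s) → 6 output row(s).
- a row (agent_id=9): matches 3 b row(s) → 3 output row(s).
- a row (agent_id=4): matches 6 b row(s) → 6 output row(s).
- a row (agent_id=9): matches 3 b row(s) → 3 output row(s).
- a row (agent_id=2): matches 7 b row(s) → 7 output row(s).
- a row (agent_id=9): matches 3 b row(s) → 3 output row(s).
Total: 32 rows.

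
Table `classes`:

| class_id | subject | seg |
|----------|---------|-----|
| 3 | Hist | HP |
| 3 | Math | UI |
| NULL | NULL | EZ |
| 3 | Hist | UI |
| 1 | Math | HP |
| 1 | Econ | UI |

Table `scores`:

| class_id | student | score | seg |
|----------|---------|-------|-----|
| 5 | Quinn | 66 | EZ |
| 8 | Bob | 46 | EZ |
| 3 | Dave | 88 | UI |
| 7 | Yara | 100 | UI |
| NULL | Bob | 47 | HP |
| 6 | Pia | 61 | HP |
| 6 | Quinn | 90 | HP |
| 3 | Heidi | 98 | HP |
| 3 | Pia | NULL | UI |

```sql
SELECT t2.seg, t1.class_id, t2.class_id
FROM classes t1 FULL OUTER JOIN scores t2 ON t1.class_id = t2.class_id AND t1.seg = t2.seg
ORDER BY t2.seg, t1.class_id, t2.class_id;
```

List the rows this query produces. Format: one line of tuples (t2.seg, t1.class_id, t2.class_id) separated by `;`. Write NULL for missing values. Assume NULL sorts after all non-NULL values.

(EZ, NULL, 5); (EZ, NULL, 8); (HP, 3, 3); (HP, NULL, 6); (HP, NULL, 6); (HP, NULL, NULL); (UI, 3, 3); (UI, 3, 3); (UI, 3, 3); (UI, 3, 3); (UI, NULL, 7); (NULL, 1, NULL); (NULL, 1, NULL); (NULL, NULL, NULL)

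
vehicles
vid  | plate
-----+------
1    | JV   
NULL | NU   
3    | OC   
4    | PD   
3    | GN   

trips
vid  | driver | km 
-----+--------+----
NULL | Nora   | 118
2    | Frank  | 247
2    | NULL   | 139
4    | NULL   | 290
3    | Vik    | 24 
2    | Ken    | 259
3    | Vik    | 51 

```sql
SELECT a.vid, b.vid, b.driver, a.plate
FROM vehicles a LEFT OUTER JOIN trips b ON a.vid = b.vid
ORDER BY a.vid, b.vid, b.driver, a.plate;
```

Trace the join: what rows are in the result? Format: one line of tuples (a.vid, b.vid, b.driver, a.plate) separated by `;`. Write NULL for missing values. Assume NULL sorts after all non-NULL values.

LEFT JOIN keeps every row from `vehicles`; unmatched rows get NULL for `trips`'s columns.
Matching on a.vid = b.vid. A NULL in a compared column never satisfies the condition.
- a row (vid=1): no match → kept, b columns NULL.
- a row (vid=NULL): no match → kept, b columns NULL.
- a row (vid=3): matches 2 b row(s) → 2 output row(s).
- a row (vid=4): matches 1 b row(s) → 1 output row(s).
- a row (vid=3): matches 2 b row(s) → 2 output row(s).
After projecting and ordering:
a.vid | b.vid | b.driver | a.plate
1 | NULL | NULL | JV
3 | 3 | Vik | GN
3 | 3 | Vik | GN
3 | 3 | Vik | OC
3 | 3 | Vik | OC
4 | 4 | NULL | PD
NULL | NULL | NULL | NU

(1, NULL, NULL, JV); (3, 3, Vik, GN); (3, 3, Vik, GN); (3, 3, Vik, OC); (3, 3, Vik, OC); (4, 4, NULL, PD); (NULL, NULL, NULL, NU)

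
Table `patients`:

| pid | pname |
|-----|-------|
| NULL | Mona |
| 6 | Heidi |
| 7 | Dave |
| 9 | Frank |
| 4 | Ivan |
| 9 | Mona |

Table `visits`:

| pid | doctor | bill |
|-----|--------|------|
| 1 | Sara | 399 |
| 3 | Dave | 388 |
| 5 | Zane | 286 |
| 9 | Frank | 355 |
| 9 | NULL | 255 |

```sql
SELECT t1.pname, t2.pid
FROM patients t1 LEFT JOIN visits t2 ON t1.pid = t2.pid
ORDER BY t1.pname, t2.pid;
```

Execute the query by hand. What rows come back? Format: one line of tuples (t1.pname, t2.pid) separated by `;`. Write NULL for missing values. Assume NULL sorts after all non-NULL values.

LEFT JOIN keeps every row from `patients`; unmatched rows get NULL for `visits`'s columns.
Matching on t1.pid = t2.pid. A NULL in a compared column never satisfies the condition.
- t1 row (pid=NULL): no match → kept, t2 columns NULL.
- t1 row (pid=6): no match → kept, t2 columns NULL.
- t1 row (pid=7): no match → kept, t2 columns NULL.
- t1 row (pid=9): matches 2 t2 row(s) → 2 output row(s).
- t1 row (pid=4): no match → kept, t2 columns NULL.
- t1 row (pid=9): matches 2 t2 row(s) → 2 output row(s).
After projecting and ordering:
t1.pname | t2.pid
Dave | NULL
Frank | 9
Frank | 9
Heidi | NULL
Ivan | NULL
Mona | 9
Mona | 9
Mona | NULL

(Dave, NULL); (Frank, 9); (Frank, 9); (Heidi, NULL); (Ivan, NULL); (Mona, 9); (Mona, 9); (Mona, NULL)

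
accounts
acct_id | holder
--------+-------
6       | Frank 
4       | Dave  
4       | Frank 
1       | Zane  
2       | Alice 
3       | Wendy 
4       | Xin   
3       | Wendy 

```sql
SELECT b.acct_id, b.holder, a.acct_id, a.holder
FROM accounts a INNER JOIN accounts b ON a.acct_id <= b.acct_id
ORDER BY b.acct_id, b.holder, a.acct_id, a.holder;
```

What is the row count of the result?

INNER JOIN keeps only pairs where the ON condition holds.
Matching on a.acct_id <= b.acct_id.
Matched pairs: 40.
Total: 40 rows.

40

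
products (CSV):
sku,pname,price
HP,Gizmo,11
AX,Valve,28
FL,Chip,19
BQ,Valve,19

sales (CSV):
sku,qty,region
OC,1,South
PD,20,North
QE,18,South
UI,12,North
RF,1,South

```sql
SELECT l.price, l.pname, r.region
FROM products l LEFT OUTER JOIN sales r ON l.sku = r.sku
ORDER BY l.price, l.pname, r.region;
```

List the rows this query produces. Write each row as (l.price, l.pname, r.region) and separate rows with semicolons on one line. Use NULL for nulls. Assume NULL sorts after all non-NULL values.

LEFT JOIN keeps every row from `products`; unmatched rows get NULL for `sales`'s columns.
Matching on l.sku = r.sku.
Matched pairs: 0; unmatched l rows kept: 4.

(11, Gizmo, NULL); (19, Chip, NULL); (19, Valve, NULL); (28, Valve, NULL)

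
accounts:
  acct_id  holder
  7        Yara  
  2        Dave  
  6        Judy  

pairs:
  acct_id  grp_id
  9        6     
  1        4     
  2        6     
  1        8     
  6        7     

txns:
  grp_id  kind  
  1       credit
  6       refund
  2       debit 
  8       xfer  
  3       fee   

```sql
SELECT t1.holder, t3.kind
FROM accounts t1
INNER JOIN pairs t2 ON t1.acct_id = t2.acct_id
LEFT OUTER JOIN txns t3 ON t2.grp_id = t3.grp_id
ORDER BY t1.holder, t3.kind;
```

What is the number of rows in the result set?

Joins associate left-to-right: accounts INNER JOIN pairs on acct_id gives 2 intermediate row(s).
Then LEFT JOIN `txns t3` on grp_id: each of those 2 rows is kept; rows whose t2.grp_id has no match in t3 get NULL for t3's columns.
Result: 2 row(s).

2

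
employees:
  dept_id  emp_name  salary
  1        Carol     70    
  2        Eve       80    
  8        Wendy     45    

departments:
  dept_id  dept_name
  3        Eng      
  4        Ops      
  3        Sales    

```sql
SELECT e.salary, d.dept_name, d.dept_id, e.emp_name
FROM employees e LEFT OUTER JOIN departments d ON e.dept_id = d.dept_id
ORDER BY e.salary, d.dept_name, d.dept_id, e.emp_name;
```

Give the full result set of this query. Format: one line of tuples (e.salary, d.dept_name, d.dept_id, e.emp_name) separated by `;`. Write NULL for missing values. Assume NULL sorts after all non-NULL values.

(45, NULL, NULL, Wendy); (70, NULL, NULL, Carol); (80, NULL, NULL, Eve)

LEFT JOIN keeps every row from `employees`; unmatched rows get NULL for `departments`'s columns.
Matching on e.dept_id = d.dept_id.
Matched pairs: 0; unmatched e rows kept: 3.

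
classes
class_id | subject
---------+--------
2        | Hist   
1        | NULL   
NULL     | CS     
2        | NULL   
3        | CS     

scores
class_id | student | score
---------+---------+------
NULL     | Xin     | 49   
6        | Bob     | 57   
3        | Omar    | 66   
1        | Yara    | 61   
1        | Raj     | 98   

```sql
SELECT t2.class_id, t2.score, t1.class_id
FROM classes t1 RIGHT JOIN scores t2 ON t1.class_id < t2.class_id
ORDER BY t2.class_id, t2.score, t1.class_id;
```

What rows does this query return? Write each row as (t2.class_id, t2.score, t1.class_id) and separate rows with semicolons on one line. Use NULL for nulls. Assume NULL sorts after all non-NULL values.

(1, 61, NULL); (1, 98, NULL); (3, 66, 1); (3, 66, 2); (3, 66, 2); (6, 57, 1); (6, 57, 2); (6, 57, 2); (6, 57, 3); (NULL, 49, NULL)

RIGHT JOIN keeps every row from `scores`; unmatched rows get NULL for `classes`'s columns.
Matching on t1.class_id < t2.class_id. A NULL in a compared column never satisfies the condition.
- t1 (class_id=2) pairs with 2 row(s) of t2.
- t1 (class_id=1) pairs with 2 row(s) of t2.
- t1 (class_id=NULL) has no partner in t2.
- t1 (class_id=2) pairs with 2 row(s) of t2.
- t1 (class_id=3) pairs with 1 row(s) of t2.
- plus 3 unmatched t2 row(s), each kept with NULL t1 columns.
After projecting and ordering:
t2.class_id | t2.score | t1.class_id
1 | 61 | NULL
1 | 98 | NULL
3 | 66 | 1
3 | 66 | 2
3 | 66 | 2
6 | 57 | 1
6 | 57 | 2
6 | 57 | 2
6 | 57 | 3
NULL | 49 | NULL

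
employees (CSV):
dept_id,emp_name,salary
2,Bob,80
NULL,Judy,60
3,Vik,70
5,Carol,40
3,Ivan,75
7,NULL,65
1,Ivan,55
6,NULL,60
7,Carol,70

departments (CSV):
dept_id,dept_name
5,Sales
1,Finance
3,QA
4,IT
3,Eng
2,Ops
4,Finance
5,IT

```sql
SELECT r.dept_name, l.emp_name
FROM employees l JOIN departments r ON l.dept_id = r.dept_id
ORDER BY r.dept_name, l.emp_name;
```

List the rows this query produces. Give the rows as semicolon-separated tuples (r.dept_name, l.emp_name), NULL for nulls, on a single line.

INNER JOIN keeps only pairs where the ON condition holds.
Matching on l.dept_id = r.dept_id. A NULL in a compared column never satisfies the condition.
- l row (dept_id=2): matches 1 r row(s) → 1 output row(s).
- l row (dept_id=NULL): no match → dropped.
- l row (dept_id=3): matches 2 r row(s) → 2 output row(s).
- l row (dept_id=5): matches 2 r row(s) → 2 output row(s).
- l row (dept_id=3): matches 2 r row(s) → 2 output row(s).
- l row (dept_id=7): no match → dropped.
- l row (dept_id=1): matches 1 r row(s) → 1 output row(s).
- l row (dept_id=6): no match → dropped.
- l row (dept_id=7): no match → dropped.
After projecting and ordering:
r.dept_name | l.emp_name
Eng | Ivan
Eng | Vik
Finance | Ivan
IT | Carol
Ops | Bob
QA | Ivan
QA | Vik
Sales | Carol

(Eng, Ivan); (Eng, Vik); (Finance, Ivan); (IT, Carol); (Ops, Bob); (QA, Ivan); (QA, Vik); (Sales, Carol)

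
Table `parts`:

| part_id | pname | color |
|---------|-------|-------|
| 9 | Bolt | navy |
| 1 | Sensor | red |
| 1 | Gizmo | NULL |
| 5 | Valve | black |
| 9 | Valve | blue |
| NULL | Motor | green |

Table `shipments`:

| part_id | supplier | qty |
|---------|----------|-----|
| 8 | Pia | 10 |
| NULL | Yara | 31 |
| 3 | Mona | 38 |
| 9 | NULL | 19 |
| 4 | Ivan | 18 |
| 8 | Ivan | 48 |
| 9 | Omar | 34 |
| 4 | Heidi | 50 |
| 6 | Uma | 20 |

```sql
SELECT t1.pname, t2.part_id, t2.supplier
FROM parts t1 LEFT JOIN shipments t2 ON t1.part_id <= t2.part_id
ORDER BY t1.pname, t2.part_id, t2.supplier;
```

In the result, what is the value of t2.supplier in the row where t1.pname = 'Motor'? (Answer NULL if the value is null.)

LEFT JOIN keeps every row from `parts`; unmatched rows get NULL for `shipments`'s columns.
Matching on t1.part_id <= t2.part_id. A NULL in a compared column never satisfies the condition.
- t1 row (part_id=9): matches 2 t2 row(s) → 2 output row(s).
- t1 row (part_id=1): matches 8 t2 row(s) → 8 output row(s).
- t1 row (part_id=1): matches 8 t2 row(s) → 8 output row(s).
- t1 row (part_id=5): matches 5 t2 row(s) → 5 output row(s).
- t1 row (part_id=9): matches 2 t2 row(s) → 2 output row(s).
- t1 row (part_id=NULL): no match → kept, t2 columns NULL.

NULL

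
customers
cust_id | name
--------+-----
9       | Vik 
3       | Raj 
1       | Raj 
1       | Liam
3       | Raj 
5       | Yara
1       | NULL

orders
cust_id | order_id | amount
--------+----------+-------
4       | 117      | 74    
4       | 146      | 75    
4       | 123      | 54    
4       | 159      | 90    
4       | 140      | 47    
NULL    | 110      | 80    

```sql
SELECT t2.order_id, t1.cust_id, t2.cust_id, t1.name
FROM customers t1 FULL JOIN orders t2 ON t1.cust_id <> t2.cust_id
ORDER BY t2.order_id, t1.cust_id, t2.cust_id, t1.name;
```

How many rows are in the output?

FULL OUTER JOIN keeps every row from both sides; unmatched rows get NULL for the other side's columns.
Matching on t1.cust_id <> t2.cust_id. A NULL in a compared column never satisfies the condition.
- cust_id=9: 5 matching t2 row(s), so 5 row(s) emitted.
- cust_id=3: 5 matching t2 row(s), so 5 row(s) emitted.
- cust_id=1: 5 matching t2 row(s), so 5 row(s) emitted.
- cust_id=1: 5 matching t2 row(s), so 5 row(s) emitted.
- cust_id=3: 5 matching t2 row(s), so 5 row(s) emitted.
- cust_id=5: 5 matching t2 row(s), so 5 row(s) emitted.
- cust_id=1: 5 matching t2 row(s), so 5 row(s) emitted.
- plus 1 unmatched t2 row(s), each kept with NULL t1 columns.
Total: 35 matched + 1 padded = 36 rows.

36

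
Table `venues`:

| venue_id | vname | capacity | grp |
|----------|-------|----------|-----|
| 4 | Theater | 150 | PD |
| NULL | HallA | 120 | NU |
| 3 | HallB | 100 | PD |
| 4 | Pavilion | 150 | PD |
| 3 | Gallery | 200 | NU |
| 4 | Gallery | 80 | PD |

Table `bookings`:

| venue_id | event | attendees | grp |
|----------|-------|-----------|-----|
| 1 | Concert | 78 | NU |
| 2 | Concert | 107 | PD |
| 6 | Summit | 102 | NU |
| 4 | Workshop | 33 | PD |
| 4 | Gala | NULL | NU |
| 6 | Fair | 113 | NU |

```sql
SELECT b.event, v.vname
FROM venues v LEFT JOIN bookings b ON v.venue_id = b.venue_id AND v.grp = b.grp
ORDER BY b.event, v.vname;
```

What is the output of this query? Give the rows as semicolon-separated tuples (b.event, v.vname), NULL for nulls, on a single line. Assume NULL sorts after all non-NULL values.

LEFT JOIN keeps every row from `venues`; unmatched rows get NULL for `bookings`'s columns.
Matching on v.venue_id = b.venue_id AND v.grp = b.grp. A NULL in a compared column never satisfies the condition.
Matched pairs: 3; unmatched v rows kept: 3.

(Workshop, Gallery); (Workshop, Pavilion); (Workshop, Theater); (NULL, Gallery); (NULL, HallA); (NULL, HallB)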